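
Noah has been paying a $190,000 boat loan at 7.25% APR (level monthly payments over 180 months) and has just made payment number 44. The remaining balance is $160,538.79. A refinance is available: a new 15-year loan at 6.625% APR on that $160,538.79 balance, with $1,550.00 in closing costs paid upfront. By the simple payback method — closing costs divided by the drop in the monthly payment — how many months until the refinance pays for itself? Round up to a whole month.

Current payment = 190,000 × 7.25%/12 / (1 − (1+0.0060417)^−180) = $1,734.44.
Refinanced payment = 160,538.79 × 0.0055208 / (1 − (1+0.0055208)^−180) = $1,409.52.
Monthly savings = $1,734.44 − $1,409.52 = $324.92.
Break-even = $1,550.00 / $324.92 = 4.77 → 5 months.

5 months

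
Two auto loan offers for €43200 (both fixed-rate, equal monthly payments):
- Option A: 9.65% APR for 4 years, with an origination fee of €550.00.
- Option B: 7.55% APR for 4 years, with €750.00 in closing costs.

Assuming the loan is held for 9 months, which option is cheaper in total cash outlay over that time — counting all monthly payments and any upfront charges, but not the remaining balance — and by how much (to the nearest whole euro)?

Option B by €186

Option A: at 9.65% the monthly rate is 0.0080417, so the payment is 43,200 × 0.0080417 / (1 − 1.0080417^−48) = €1,088.42.
Option B: at 7.55% the monthly rate is 0.0062917, so the payment is 43,200 × 0.0062917 / (1 − 1.0062917^−48) = €1,045.54.
Over 9 months: Option A costs 9 × €1,088.42 + €550.00 = €10,345.78; Option B costs 9 × €1,045.54 + €750.00 = €10,159.86.
Option B is cheaper by €10,345.78 − €10,159.86 = €185.92.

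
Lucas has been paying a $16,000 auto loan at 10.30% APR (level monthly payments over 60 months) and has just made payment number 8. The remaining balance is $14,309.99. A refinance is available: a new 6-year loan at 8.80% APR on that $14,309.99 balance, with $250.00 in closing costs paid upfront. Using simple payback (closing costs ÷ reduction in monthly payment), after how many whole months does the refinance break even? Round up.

3 months

Current payment = 16,000 × 10.3%/12 / (1 − (1+0.0085833)^−60) = $342.32.
Refinanced payment = 14,309.99 × 0.0073333 / (1 − (1+0.0073333)^−72) = $256.53.
Monthly savings = $342.32 − $256.53 = $85.79.
Break-even = $250.00 / $85.79 = 2.91 → 3 months.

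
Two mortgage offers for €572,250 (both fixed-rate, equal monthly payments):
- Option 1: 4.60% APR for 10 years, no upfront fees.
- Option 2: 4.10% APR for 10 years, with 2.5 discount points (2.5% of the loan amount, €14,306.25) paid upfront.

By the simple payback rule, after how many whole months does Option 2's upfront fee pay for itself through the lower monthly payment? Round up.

105 months

Option 1: at 4.60% the monthly rate is 0.0038333, so the payment is 572,250 × 0.0038333 / (1 − 1.0038333^−120) = €5,958.33.
Option 2: monthly rate = 4.1%/12 = 0.0034167; payment = 572,250 × 0.0034167 / (1 − (1+0.0034167)^−120) = €5,820.99.
Monthly savings = €5,958.33 − €5,820.99 = €137.34.
Break-even = €14,306.25 / €137.34 = 104.17 → 105 months.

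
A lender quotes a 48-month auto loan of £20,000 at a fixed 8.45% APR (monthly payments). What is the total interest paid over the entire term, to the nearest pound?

£3,640

Monthly rate = 8.45%/12 = 0.0070417; payment = 20,000 × 0.0070417 / (1 − (1+0.0070417)^−48) = £492.49.
Total paid = 48 × £492.49 = £23,639.52; interest = £23,639.52 − £20,000 = £3,639.52.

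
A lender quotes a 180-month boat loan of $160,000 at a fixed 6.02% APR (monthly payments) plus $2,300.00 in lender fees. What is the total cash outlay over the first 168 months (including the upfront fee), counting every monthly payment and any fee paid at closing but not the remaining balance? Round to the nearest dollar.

$229,419

At 6.02% the monthly rate is 0.0050167, so the payment is 160,000 × 0.0050167 / (1 − 1.0050167^−180) = $1,351.90.
Total outlay = 168 × $1,351.90 + $2,300.00 = $229,419.20.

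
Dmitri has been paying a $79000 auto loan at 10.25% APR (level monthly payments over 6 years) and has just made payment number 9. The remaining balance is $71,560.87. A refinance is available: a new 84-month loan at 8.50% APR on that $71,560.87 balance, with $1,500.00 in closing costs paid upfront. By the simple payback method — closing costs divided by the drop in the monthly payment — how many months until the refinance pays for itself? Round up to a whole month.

Current payment = 79,000 × 10.25%/12 / (1 − (1+0.0085417)^−72) = $1,473.52.
Refinanced payment = 71,560.87 × 0.0070833 / (1 − (1+0.0070833)^−84) = $1,133.27.
Monthly savings = $1,473.52 − $1,133.27 = $340.25.
Break-even = $1,500.00 / $340.25 = 4.41 → 5 months.

5 months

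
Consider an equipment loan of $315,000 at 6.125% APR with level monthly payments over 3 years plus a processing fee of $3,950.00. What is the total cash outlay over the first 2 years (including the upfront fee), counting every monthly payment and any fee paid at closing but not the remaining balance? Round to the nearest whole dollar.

Monthly rate = 6.125%/12 = 0.0051042; payment = 315,000 × 0.0051042 / (1 − (1+0.0051042)^−36) = $9,600.76.
Total outlay = 24 × $9,600.76 + $3,950.00 = $234,368.24.

$234,368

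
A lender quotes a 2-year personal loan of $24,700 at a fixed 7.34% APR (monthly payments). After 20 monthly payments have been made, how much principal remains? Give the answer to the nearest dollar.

$4,372

With monthly rate i = 7.34%/12 = 0.0061167, the balance after k of n payments is P · [(1+i)^n − (1+i)^k] / [(1+i)^n − 1].
(1+0.0061167)^24 = 1.15760459 and (1+0.0061167)^20 = 1.12970972, so the balance is 24,700 × (1.15760459 − 1.12970972) / (1.15760459 − 1) = $4,371.72.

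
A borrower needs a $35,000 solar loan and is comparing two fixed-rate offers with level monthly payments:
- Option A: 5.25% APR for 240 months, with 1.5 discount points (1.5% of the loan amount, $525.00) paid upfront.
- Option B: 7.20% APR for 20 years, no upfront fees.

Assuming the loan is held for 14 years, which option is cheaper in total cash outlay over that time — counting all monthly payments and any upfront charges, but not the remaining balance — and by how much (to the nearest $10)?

Option A by $6,150

Option A: monthly rate = 5.25%/12 = 0.0043750; payment = 35,000 × 0.0043750 / (1 − (1+0.0043750)^−240) = $235.85.
Option B: monthly rate = 7.2%/12 = 0.0060000; payment = 35,000 × 0.0060000 / (1 − (1+0.0060000)^−240) = $275.57.
Over 168 months: Option A costs 168 × $235.85 + $525.00 = $40,147.80; Option B costs 168 × $275.57 = $46,295.76.
Option A is cheaper by $46,295.76 − $40,147.80 = $6,147.96.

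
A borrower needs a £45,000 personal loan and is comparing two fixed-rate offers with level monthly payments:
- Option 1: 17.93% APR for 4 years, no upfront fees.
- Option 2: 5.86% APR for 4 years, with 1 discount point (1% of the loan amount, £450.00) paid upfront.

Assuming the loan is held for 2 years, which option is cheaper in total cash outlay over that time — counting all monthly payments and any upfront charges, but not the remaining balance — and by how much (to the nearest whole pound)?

Option 2 by £5,941

Option 1: at 17.93% the monthly rate is 0.0149417, so the payment is 45,000 × 0.0149417 / (1 − 1.0149417^−48) = £1,320.23.
Option 2: monthly rate = 5.86%/12 = 0.0048833; payment = 45,000 × 0.0048833 / (1 − (1+0.0048833)^−48) = £1,053.94.
Over 24 months: Option 1 costs 24 × £1,320.23 = £31,685.52; Option 2 costs 24 × £1,053.94 + £450.00 = £25,744.56.
Option 2 is cheaper by £31,685.52 − £25,744.56 = £5,940.96.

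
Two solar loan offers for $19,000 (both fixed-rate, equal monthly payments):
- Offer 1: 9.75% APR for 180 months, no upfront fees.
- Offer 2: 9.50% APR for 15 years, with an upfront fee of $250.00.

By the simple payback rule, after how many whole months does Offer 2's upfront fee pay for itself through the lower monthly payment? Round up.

87 months

Offer 1: monthly rate = 9.75%/12 = 0.0081250; payment = 19,000 × 0.0081250 / (1 − (1+0.0081250)^−180) = $201.28.
Offer 2: at 9.50% the monthly rate is 0.0079167, so the payment is 19,000 × 0.0079167 / (1 − 1.0079167^−180) = $198.40.
Monthly savings = $201.28 − $198.40 = $2.88.
Break-even = $250.00 / $2.88 = 86.81 → 87 months.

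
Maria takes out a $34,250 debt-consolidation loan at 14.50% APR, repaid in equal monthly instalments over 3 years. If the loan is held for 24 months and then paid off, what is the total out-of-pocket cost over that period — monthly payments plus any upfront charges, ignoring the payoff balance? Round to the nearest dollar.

Monthly rate = 14.5%/12 = 0.0120833; payment = 34,250 × 0.0120833 / (1 − (1+0.0120833)^−36) = $1,178.92.
Total outlay = 24 × $1,178.92 = $28,294.08.

$28,294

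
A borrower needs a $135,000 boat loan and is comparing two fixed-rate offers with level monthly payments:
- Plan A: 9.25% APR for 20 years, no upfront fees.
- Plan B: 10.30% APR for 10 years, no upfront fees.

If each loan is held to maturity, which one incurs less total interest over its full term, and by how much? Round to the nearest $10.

Plan B by $79,960

Plan A: monthly rate = 9.25%/12 = 0.0077083; payment = 135,000 × 0.0077083 / (1 − (1+0.0077083)^−240) = $1,236.42.
Total interest on Plan A = 240 × $1,236.42 − $135,000 = $161,740.80.
Plan B: monthly rate = 10.3%/12 = 0.0085833; payment = 135,000 × 0.0085833 / (1 − (1+0.0085833)^−120) = $1,806.54.
Total interest on Plan B = 120 × $1,806.54 − $135,000 = $81,784.80.
Plan B is lower by $79,956.00.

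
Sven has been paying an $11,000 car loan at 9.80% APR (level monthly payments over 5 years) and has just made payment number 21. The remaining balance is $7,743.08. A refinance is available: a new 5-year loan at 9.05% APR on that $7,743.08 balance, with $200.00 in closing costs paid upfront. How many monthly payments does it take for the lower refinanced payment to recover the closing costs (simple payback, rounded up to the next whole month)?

3 months

Current payment = 11,000 × 9.8%/12 / (1 − (1+0.0081667)^−60) = $232.64.
Refinanced payment = 7,743.08 × 0.0075417 / (1 − (1+0.0075417)^−60) = $160.92.
Monthly savings = $232.64 − $160.92 = $71.72.
Break-even = $200.00 / $71.72 = 2.79 → 3 months.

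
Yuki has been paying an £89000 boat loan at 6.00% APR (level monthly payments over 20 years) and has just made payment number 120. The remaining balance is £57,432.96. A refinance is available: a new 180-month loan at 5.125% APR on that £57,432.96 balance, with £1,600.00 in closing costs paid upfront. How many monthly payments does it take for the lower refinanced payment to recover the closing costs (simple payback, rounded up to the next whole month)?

9 months

Current payment = 89,000 × 6%/12 / (1 − (1+0.0050000)^−240) = £637.62.
Refinanced payment = 57,432.96 × 0.0042708 / (1 − (1+0.0042708)^−180) = £457.92.
Monthly savings = £637.62 − £457.92 = £179.70.
Break-even = £1,600.00 / £179.70 = 8.90 → 9 months.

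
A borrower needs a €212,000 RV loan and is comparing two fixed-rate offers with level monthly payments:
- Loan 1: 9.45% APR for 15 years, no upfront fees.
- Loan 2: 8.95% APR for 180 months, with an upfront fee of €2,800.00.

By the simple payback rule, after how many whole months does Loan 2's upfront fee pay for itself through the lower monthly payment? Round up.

Loan 1: at 9.45% the monthly rate is 0.0078750, so the payment is 212,000 × 0.0078750 / (1 − 1.0078750^−180) = €2,207.36.
Loan 2: monthly rate = 8.95%/12 = 0.0074583; payment = 212,000 × 0.0074583 / (1 − (1+0.0074583)^−180) = €2,143.94.
Monthly savings = €2,207.36 − €2,143.94 = €63.42.
Break-even = €2,800.00 / €63.42 = 44.15 → 45 months.

45 months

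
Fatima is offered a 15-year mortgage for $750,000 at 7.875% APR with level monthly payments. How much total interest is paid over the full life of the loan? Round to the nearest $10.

Monthly rate = 7.875%/12 = 0.0065625; payment = 750,000 × 0.0065625 / (1 − (1+0.0065625)^−180) = $7,113.37.
Total paid = 180 × $7,113.37 = $1,280,406.60; interest = $1,280,406.60 − $750,000 = $530,406.60.

$530,410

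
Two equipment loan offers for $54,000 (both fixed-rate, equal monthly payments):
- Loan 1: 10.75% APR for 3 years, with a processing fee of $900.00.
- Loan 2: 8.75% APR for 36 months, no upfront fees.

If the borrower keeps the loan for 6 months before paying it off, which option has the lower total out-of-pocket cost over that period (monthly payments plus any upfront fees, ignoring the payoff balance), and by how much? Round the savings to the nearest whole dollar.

Loan 2 by $1,204

Loan 1: at 10.75% the monthly rate is 0.0089583, so the payment is 54,000 × 0.0089583 / (1 − 1.0089583^−36) = $1,761.50.
Loan 2: at 8.75% the monthly rate is 0.0072917, so the payment is 54,000 × 0.0072917 / (1 − 1.0072917^−36) = $1,710.91.
Over 6 months: Loan 1 costs 6 × $1,761.50 + $900.00 = $11,469.00; Loan 2 costs 6 × $1,710.91 = $10,265.46.
Loan 2 is cheaper by $11,469.00 − $10,265.46 = $1,203.54.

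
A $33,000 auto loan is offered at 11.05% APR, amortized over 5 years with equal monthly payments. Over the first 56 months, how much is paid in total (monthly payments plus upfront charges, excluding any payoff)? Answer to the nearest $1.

$40,226

Monthly rate = 11.05%/12 = 0.0092083; payment = 33,000 × 0.0092083 / (1 − (1+0.0092083)^−60) = $718.32.
Total outlay = 56 × $718.32 = $40,225.92.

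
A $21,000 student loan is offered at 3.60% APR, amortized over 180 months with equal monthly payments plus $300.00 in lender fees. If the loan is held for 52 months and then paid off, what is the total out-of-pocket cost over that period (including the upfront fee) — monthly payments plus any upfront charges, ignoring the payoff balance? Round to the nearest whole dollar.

At 3.60% the monthly rate is 0.0030000, so the payment is 21,000 × 0.0030000 / (1 − 1.0030000^−180) = $151.16.
Total outlay = 52 × $151.16 + $300.00 = $8,160.32.

$8,160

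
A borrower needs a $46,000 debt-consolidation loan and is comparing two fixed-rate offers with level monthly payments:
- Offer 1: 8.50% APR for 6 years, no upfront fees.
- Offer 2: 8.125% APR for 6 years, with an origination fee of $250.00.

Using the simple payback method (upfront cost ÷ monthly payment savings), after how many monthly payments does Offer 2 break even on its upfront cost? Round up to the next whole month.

Offer 1: at 8.50% the monthly rate is 0.0070833, so the payment is 46,000 × 0.0070833 / (1 − 1.0070833^−72) = $817.81.
Offer 2: at 8.125% the monthly rate is 0.0067708, so the payment is 46,000 × 0.0067708 / (1 − 1.0067708^−72) = $809.34.
Monthly savings = $817.81 − $809.34 = $8.47.
Break-even = $250.00 / $8.47 = 29.52 → 30 months.

30 months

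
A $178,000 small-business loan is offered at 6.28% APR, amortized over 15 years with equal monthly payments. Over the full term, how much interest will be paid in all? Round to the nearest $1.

$97,242

Monthly rate = 6.28%/12 = 0.0052333; payment = 178,000 × 0.0052333 / (1 − (1+0.0052333)^−180) = $1,529.12.
Total paid = 180 × $1,529.12 = $275,241.60; interest = $275,241.60 − $178,000 = $97,241.60.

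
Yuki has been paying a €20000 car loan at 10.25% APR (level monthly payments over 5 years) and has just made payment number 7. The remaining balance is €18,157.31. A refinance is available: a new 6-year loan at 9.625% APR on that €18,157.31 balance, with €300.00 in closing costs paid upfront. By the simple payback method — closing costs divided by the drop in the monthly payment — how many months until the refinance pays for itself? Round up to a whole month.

Current payment = 20,000 × 10.25%/12 / (1 − (1+0.0085417)^−60) = €427.41.
Refinanced payment = 18,157.31 × 0.0080208 / (1 − (1+0.0080208)^−72) = €332.96.
Monthly savings = €427.41 − €332.96 = €94.45.
Break-even = €300.00 / €94.45 = 3.18 → 4 months.

4 months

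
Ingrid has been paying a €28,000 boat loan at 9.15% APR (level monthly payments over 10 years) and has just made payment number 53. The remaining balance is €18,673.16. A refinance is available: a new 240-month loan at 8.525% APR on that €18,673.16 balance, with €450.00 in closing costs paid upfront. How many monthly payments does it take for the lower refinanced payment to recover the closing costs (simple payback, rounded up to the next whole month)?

Current payment = 28,000 × 9.15%/12 / (1 − (1+0.0076250)^−120) = €356.97.
Refinanced payment = 18,673.16 × 0.0071042 / (1 − (1+0.0071042)^−240) = €162.35.
Monthly savings = €356.97 − €162.35 = €194.62.
Break-even = €450.00 / €194.62 = 2.31 → 3 months.

3 months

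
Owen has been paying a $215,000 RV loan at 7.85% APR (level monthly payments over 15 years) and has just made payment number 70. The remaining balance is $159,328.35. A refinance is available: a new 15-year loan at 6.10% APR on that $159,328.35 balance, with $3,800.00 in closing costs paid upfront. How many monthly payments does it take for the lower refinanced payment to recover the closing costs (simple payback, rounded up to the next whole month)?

6 months

Current payment = 215,000 × 7.85%/12 / (1 − (1+0.0065417)^−180) = $2,036.08.
Refinanced payment = 159,328.35 × 0.0050833 / (1 − (1+0.0050833)^−180) = $1,353.13.
Monthly savings = $2,036.08 − $1,353.13 = $682.95.
Break-even = $3,800.00 / $682.95 = 5.56 → 6 months.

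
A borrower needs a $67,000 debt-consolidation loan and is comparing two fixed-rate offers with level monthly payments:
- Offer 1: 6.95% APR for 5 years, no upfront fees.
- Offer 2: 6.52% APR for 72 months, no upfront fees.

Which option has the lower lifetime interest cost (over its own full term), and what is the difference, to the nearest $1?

Offer 1: monthly rate = 6.95%/12 = 0.0057917; payment = 67,000 × 0.0057917 / (1 − (1+0.0057917)^−60) = $1,325.10.
Total interest on Offer 1 = 60 × $1,325.10 − $67,000 = $12,506.00.
Offer 2: at 6.52% the monthly rate is 0.0054333, so the payment is 67,000 × 0.0054333 / (1 − 1.0054333^−72) = $1,126.90.
Total interest on Offer 2 = 72 × $1,126.90 − $67,000 = $14,136.80.
Offer 1 is lower by $1,630.80.

Offer 1 by $1,631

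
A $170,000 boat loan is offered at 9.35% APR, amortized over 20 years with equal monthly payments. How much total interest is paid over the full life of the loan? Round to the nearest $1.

$206,322

At 9.35% the monthly rate is 0.0077917, so the payment is 170,000 × 0.0077917 / (1 − 1.0077917^−240) = $1,568.01.
Total paid = 240 × $1,568.01 = $376,322.40; interest = $376,322.40 − $170,000 = $206,322.40.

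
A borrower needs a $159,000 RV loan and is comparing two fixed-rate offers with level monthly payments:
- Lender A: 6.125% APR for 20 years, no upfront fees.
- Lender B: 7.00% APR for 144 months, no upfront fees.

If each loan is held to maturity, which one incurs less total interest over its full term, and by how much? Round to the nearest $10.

Lender B by $40,690

Lender A: monthly rate = 6.125%/12 = 0.0051042; payment = 159,000 × 0.0051042 / (1 − (1+0.0051042)^−240) = $1,150.62.
Total interest on Lender A = 240 × $1,150.62 − $159,000 = $117,148.80.
Lender B: at 7.00% the monthly rate is 0.0058333, so the payment is 159,000 × 0.0058333 / (1 − 1.0058333^−144) = $1,635.13.
Total interest on Lender B = 144 × $1,635.13 − $159,000 = $76,458.72.
Lender B is lower by $40,690.08.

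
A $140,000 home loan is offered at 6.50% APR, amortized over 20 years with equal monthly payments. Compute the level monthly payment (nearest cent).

Monthly rate = 6.5%/12 = 0.0054167; payment = 140,000 × 0.0054167 / (1 − (1+0.0054167)^−240) = $1,043.80.

$1,043.80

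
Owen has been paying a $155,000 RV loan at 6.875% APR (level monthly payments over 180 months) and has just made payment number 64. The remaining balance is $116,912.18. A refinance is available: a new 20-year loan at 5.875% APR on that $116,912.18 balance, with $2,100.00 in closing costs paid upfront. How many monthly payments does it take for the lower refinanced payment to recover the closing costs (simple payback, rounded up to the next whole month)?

4 months

Current payment = 155,000 × 6.875%/12 / (1 − (1+0.0057292)^−180) = $1,382.37.
Refinanced payment = 116,912.18 × 0.0048958 / (1 − (1+0.0048958)^−240) = $829.19.
Monthly savings = $1,382.37 − $829.19 = $553.18.
Break-even = $2,100.00 / $553.18 = 3.80 → 4 months.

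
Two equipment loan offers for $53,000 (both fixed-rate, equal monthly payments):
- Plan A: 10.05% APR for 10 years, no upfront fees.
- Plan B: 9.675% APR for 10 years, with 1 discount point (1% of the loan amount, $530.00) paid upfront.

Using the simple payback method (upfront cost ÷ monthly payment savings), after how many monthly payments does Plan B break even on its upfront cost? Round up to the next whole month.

Plan A: at 10.05% the monthly rate is 0.0083750, so the payment is 53,000 × 0.0083750 / (1 − 1.0083750^−120) = $701.87.
Plan B: at 9.675% the monthly rate is 0.0080625, so the payment is 53,000 × 0.0080625 / (1 − 1.0080625^−120) = $690.90.
Monthly savings = $701.87 − $690.90 = $10.97.
Break-even = $530.00 / $10.97 = 48.31 → 49 months.

49 months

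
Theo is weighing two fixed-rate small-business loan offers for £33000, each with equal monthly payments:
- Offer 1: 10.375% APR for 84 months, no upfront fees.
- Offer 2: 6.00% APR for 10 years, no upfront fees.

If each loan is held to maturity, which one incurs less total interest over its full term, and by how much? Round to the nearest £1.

Offer 2 by £2,593

Offer 1: at 10.375% the monthly rate is 0.0086458, so the payment is 33,000 × 0.0086458 / (1 − 1.0086458^−84) = £554.25.
Total interest on Offer 1 = 84 × £554.25 − £33,000 = £13,557.00.
Offer 2: at 6.00% the monthly rate is 0.0050000, so the payment is 33,000 × 0.0050000 / (1 − 1.0050000^−120) = £366.37.
Total interest on Offer 2 = 120 × £366.37 − £33,000 = £10,964.40.
Offer 2 is lower by £2,592.60.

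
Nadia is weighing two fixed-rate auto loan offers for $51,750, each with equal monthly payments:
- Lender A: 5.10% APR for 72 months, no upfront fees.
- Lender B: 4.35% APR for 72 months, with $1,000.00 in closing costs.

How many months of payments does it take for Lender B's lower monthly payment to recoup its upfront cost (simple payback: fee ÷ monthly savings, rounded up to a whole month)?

56 months

Lender A: monthly rate = 5.1%/12 = 0.0042500; payment = 51,750 × 0.0042500 / (1 − (1+0.0042500)^−72) = $835.83.
Lender B: monthly rate = 4.35%/12 = 0.0036250; payment = 51,750 × 0.0036250 / (1 − (1+0.0036250)^−72) = $817.92.
Monthly savings = $835.83 − $817.92 = $17.91.
Break-even = $1,000.00 / $17.91 = 55.83 → 56 months.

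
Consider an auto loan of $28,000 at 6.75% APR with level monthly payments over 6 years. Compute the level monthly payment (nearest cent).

$474.02

Monthly rate = 6.75%/12 = 0.0056250; payment = 28,000 × 0.0056250 / (1 − (1+0.0056250)^−72) = $474.02.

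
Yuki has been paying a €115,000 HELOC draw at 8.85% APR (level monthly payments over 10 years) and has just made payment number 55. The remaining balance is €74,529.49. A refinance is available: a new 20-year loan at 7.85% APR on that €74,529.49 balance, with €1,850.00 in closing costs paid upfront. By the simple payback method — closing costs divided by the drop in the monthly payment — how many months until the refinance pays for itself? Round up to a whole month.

Current payment = 115,000 × 8.85%/12 / (1 − (1+0.0073750)^−120) = €1,447.45.
Refinanced payment = 74,529.49 × 0.0065417 / (1 − (1+0.0065417)^−240) = €616.45.
Monthly savings = €1,447.45 − €616.45 = €831.00.
Break-even = €1,850.00 / €831.00 = 2.23 → 3 months.

3 months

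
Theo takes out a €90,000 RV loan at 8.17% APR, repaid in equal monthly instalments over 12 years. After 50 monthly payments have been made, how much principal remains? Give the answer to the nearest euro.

With monthly rate i = 8.17%/12 = 0.0068083, the balance after k of n payments is P · [(1+i)^n − (1+i)^k] / [(1+i)^n − 1].
(1+0.0068083)^144 = 2.65668107 and (1+0.0068083)^50 = 1.40391262, so the balance is 90,000 × (2.65668107 − 1.40391262) / (2.65668107 − 1) = €68,057.25.

€68,057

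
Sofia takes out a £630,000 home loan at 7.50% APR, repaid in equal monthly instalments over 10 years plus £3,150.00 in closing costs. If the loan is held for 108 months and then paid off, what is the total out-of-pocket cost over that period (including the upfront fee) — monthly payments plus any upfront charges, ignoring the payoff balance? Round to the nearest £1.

£810,797

At 7.50% the monthly rate is 0.0062500, so the payment is 630,000 × 0.0062500 / (1 − 1.0062500^−120) = £7,478.21.
Total outlay = 108 × £7,478.21 + £3,150.00 = £810,796.68.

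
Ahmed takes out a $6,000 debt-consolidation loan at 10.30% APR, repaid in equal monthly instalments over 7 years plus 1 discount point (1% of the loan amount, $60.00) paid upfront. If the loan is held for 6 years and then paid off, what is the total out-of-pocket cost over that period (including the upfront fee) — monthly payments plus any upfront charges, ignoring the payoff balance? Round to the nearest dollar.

At 10.30% the monthly rate is 0.0085833, so the payment is 6,000 × 0.0085833 / (1 − 1.0085833^−84) = $100.54.
Total outlay = 72 × $100.54 + $60.00 = $7,298.88.

$7,299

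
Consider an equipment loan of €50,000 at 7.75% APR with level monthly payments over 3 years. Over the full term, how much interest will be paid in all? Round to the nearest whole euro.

€6,198

At 7.75% the monthly rate is 0.0064583, so the payment is 50,000 × 0.0064583 / (1 − 1.0064583^−36) = €1,561.06.
Total paid = 36 × €1,561.06 = €56,198.16; interest = €56,198.16 − €50,000 = €6,198.16.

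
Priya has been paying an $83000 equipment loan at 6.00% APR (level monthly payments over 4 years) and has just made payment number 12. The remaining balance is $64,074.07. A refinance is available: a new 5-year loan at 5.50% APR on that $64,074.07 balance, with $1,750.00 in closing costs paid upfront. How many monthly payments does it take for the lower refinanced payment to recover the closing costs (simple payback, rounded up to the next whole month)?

3 months

Current payment = 83,000 × 6%/12 / (1 − (1+0.0050000)^−48) = $1,949.26.
Refinanced payment = 64,074.07 × 0.0045833 / (1 − (1+0.0045833)^−60) = $1,223.89.
Monthly savings = $1,949.26 − $1,223.89 = $725.37.
Break-even = $1,750.00 / $725.37 = 2.41 → 3 months.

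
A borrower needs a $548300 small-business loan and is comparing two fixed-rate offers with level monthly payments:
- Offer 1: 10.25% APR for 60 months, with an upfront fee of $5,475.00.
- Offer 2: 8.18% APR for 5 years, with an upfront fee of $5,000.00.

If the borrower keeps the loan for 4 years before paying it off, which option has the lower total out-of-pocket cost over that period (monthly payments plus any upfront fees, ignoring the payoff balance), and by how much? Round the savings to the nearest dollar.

Offer 2 by $26,994

Offer 1: monthly rate = 10.25%/12 = 0.0085417; payment = 548,300 × 0.0085417 / (1 − (1+0.0085417)^−60) = $11,717.32.
Offer 2: at 8.18% the monthly rate is 0.0068167, so the payment is 548,300 × 0.0068167 / (1 − 1.0068167^−60) = $11,164.84.
Over 48 months: Offer 1 costs 48 × $11,717.32 + $5,475.00 = $567,906.36; Offer 2 costs 48 × $11,164.84 + $5,000.00 = $540,912.32.
Offer 2 is cheaper by $567,906.36 − $540,912.32 = $26,994.04.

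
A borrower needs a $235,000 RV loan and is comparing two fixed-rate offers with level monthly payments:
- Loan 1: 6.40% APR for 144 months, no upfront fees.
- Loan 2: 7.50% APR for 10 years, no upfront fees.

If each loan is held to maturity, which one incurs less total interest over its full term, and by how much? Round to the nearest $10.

Loan 2 by $2,540

Loan 1: at 6.40% the monthly rate is 0.0053333, so the payment is 235,000 × 0.0053333 / (1 − 1.0053333^−144) = $2,342.19.
Total interest on Loan 1 = 144 × $2,342.19 − $235,000 = $102,275.36.
Loan 2: at 7.50% the monthly rate is 0.0062500, so the payment is 235,000 × 0.0062500 / (1 − 1.0062500^−120) = $2,789.49.
Total interest on Loan 2 = 120 × $2,789.49 − $235,000 = $99,738.80.
Loan 2 is lower by $2,536.56.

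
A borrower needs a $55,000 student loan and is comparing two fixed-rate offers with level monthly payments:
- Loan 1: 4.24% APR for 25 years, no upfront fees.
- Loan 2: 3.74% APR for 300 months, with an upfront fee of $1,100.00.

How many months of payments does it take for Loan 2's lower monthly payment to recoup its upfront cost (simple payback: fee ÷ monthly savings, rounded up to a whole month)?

Loan 1: monthly rate = 4.24%/12 = 0.0035333; payment = 55,000 × 0.0035333 / (1 − (1+0.0035333)^−300) = $297.65.
Loan 2: monthly rate = 3.74%/12 = 0.0031167; payment = 55,000 × 0.0031167 / (1 − (1+0.0031167)^−300) = $282.47.
Monthly savings = $297.65 − $282.47 = $15.18.
Break-even = $1,100.00 / $15.18 = 72.46 → 73 months.

73 months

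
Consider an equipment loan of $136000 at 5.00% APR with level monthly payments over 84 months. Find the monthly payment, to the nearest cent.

At 5.00% the monthly rate is 0.0041667, so the payment is 136,000 × 0.0041667 / (1 − 1.0041667^−84) = $1,922.21.

$1,922.21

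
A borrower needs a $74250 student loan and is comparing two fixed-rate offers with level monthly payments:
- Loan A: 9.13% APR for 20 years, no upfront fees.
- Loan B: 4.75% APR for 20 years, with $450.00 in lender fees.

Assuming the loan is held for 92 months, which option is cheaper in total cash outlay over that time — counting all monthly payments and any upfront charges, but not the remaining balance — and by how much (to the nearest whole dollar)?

Loan A: at 9.13% the monthly rate is 0.0076083, so the payment is 74,250 × 0.0076083 / (1 − 1.0076083^−240) = $674.27.
Loan B: monthly rate = 4.75%/12 = 0.0039583; payment = 74,250 × 0.0039583 / (1 − (1+0.0039583)^−240) = $479.82.
Over 92 months: Loan A costs 92 × $674.27 = $62,032.84; Loan B costs 92 × $479.82 + $450.00 = $44,593.44.
Loan B is cheaper by $62,032.84 − $44,593.44 = $17,439.40.

Loan B by $17,439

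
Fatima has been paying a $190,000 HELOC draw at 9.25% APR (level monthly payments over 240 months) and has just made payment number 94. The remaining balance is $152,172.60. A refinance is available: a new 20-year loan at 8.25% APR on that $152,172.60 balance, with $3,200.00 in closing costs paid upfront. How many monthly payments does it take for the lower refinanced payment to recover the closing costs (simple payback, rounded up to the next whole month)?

Current payment = 190,000 × 9.25%/12 / (1 − (1+0.0077083)^−240) = $1,740.15.
Refinanced payment = 152,172.60 × 0.0068750 / (1 − (1+0.0068750)^−240) = $1,296.61.
Monthly savings = $1,740.15 − $1,296.61 = $443.54.
Break-even = $3,200.00 / $443.54 = 7.21 → 8 months.

8 months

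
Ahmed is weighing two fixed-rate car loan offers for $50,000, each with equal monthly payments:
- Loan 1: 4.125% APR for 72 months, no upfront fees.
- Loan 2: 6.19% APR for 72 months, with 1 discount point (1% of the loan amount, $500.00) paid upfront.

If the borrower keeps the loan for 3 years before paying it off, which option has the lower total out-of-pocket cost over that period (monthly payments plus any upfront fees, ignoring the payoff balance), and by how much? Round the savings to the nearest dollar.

Loan 1 by $2,229

Loan 1: monthly rate = 4.125%/12 = 0.0034375; payment = 50,000 × 0.0034375 / (1 − (1+0.0034375)^−72) = $785.11.
Loan 2: monthly rate = 6.19%/12 = 0.0051583; payment = 50,000 × 0.0051583 / (1 − (1+0.0051583)^−72) = $833.14.
Over 36 months: Loan 1 costs 36 × $785.11 = $28,263.96; Loan 2 costs 36 × $833.14 + $500.00 = $30,493.04.
Loan 1 is cheaper by $30,493.04 − $28,263.96 = $2,229.08.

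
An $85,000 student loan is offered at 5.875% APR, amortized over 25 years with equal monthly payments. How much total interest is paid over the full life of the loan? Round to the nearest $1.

Monthly rate = 5.875%/12 = 0.0048958; payment = 85,000 × 0.0048958 / (1 − (1+0.0048958)^−300) = $541.18.
Total paid = 300 × $541.18 = $162,354.00; interest = $162,354.00 − $85,000 = $77,354.00.

$77,354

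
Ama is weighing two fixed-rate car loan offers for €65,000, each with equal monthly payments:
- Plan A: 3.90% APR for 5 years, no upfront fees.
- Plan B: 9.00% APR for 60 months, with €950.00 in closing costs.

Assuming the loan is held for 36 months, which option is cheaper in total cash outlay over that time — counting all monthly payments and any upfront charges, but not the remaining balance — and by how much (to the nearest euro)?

Plan A by €6,535

Plan A: at 3.90% the monthly rate is 0.0032500, so the payment is 65,000 × 0.0032500 / (1 − 1.0032500^−60) = €1,194.14.
Plan B: monthly rate = 9%/12 = 0.0075000; payment = 65,000 × 0.0075000 / (1 − (1+0.0075000)^−60) = €1,349.29.
Over 36 months: Plan A costs 36 × €1,194.14 = €42,989.04; Plan B costs 36 × €1,349.29 + €950.00 = €49,524.44.
Plan A is cheaper by €49,524.44 − €42,989.04 = €6,535.40.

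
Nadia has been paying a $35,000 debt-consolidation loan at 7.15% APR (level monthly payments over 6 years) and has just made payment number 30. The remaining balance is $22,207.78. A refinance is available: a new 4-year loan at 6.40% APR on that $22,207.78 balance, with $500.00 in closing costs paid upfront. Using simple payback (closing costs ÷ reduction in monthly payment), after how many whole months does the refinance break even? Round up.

7 months

Current payment = 35,000 × 7.15%/12 / (1 − (1+0.0059583)^−72) = $599.24.
Refinanced payment = 22,207.78 × 0.0053333 / (1 − (1+0.0053333)^−48) = $525.63.
Monthly savings = $599.24 − $525.63 = $73.61.
Break-even = $500.00 / $73.61 = 6.79 → 7 months.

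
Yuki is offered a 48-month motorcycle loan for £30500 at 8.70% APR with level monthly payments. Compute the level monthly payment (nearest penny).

£754.66

At 8.70% the monthly rate is 0.0072500, so the payment is 30,500 × 0.0072500 / (1 − 1.0072500^−48) = £754.66.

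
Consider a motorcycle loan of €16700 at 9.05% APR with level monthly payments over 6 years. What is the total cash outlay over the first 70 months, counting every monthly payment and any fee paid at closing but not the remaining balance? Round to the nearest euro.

€21,101

Monthly rate = 9.05%/12 = 0.0075417; payment = 16,700 × 0.0075417 / (1 − (1+0.0075417)^−72) = €301.44.
Total outlay = 70 × €301.44 = €21,100.80.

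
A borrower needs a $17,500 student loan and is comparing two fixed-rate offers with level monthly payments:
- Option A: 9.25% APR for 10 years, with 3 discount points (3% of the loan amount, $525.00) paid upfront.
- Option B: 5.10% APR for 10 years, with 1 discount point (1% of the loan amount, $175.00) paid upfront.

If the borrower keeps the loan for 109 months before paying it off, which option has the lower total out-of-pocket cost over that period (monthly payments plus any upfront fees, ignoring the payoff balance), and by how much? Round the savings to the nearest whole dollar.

Option A: at 9.25% the monthly rate is 0.0077083, so the payment is 17,500 × 0.0077083 / (1 − 1.0077083^−120) = $224.06.
Option B: monthly rate = 5.1%/12 = 0.0042500; payment = 17,500 × 0.0042500 / (1 − (1+0.0042500)^−120) = $186.47.
Over 109 months: Option A costs 109 × $224.06 + $525.00 = $24,947.54; Option B costs 109 × $186.47 + $175.00 = $20,500.23.
Option B is cheaper by $24,947.54 − $20,500.23 = $4,447.31.

Option B by $4,447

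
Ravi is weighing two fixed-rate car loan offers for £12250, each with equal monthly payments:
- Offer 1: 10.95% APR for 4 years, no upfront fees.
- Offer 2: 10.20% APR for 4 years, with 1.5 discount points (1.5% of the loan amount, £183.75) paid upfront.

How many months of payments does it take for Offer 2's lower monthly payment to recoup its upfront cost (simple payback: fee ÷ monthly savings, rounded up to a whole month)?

42 months

Offer 1: at 10.95% the monthly rate is 0.0091250, so the payment is 12,250 × 0.0091250 / (1 − 1.0091250^−48) = £316.31.
Offer 2: monthly rate = 10.2%/12 = 0.0085000; payment = 12,250 × 0.0085000 / (1 − (1+0.0085000)^−48) = £311.87.
Monthly savings = £316.31 − £311.87 = £4.44.
Break-even = £183.75 / £4.44 = 41.39 → 42 months.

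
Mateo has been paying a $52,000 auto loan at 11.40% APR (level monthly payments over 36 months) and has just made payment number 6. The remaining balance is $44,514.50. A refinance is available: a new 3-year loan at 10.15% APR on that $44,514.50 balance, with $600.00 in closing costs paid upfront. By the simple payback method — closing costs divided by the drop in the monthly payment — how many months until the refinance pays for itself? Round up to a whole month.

Current payment = 52,000 × 11.4%/12 / (1 − (1+0.0095000)^−36) = $1,712.28.
Refinanced payment = 44,514.50 × 0.0084583 / (1 − (1+0.0084583)^−36) = $1,439.49.
Monthly savings = $1,712.28 − $1,439.49 = $272.79.
Break-even = $600.00 / $272.79 = 2.20 → 3 months.

3 months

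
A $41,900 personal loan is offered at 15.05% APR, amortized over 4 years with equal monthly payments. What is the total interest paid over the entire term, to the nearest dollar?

$14,124

At 15.05% the monthly rate is 0.0125417, so the payment is 41,900 × 0.0125417 / (1 − 1.0125417^−48) = $1,167.17.
Total paid = 48 × $1,167.17 = $56,024.16; interest = $56,024.16 − $41,900 = $14,124.16.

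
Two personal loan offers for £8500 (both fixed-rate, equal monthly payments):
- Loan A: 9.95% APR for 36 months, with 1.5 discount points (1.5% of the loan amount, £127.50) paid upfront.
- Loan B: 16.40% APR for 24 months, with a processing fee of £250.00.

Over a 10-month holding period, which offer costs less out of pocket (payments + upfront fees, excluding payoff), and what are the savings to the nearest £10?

Loan A: at 9.95% the monthly rate is 0.0082917, so the payment is 8,500 × 0.0082917 / (1 − 1.0082917^−36) = £274.07.
Loan B: monthly rate = 16.4%/12 = 0.0136667; payment = 8,500 × 0.0136667 / (1 − (1+0.0136667)^−24) = £417.81.
Over 10 months: Loan A costs 10 × £274.07 + £127.50 = £2,868.20; Loan B costs 10 × £417.81 + £250.00 = £4,428.10.
Loan A is cheaper by £4,428.10 − £2,868.20 = £1,559.90.

Loan A by £1,560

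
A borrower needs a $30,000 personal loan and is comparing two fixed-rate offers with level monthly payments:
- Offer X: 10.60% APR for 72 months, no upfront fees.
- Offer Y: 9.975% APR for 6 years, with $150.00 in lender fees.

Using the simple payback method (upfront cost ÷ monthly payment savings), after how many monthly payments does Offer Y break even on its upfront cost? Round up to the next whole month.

16 months

Offer X: at 10.60% the monthly rate is 0.0088333, so the payment is 30,000 × 0.0088333 / (1 − 1.0088333^−72) = $564.90.
Offer Y: monthly rate = 9.975%/12 = 0.0083125; payment = 30,000 × 0.0083125 / (1 − (1+0.0083125)^−72) = $555.40.
Monthly savings = $564.90 − $555.40 = $9.50.
Break-even = $150.00 / $9.50 = 15.79 → 16 months.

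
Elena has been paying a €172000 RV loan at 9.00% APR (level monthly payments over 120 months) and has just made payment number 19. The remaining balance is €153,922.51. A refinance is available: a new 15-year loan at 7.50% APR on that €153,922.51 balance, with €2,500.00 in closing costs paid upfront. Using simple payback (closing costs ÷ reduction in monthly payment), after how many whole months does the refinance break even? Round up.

Current payment = 172,000 × 9%/12 / (1 − (1+0.0075000)^−120) = €2,178.82.
Refinanced payment = 153,922.51 × 0.0062500 / (1 − (1+0.0062500)^−180) = €1,426.88.
Monthly savings = €2,178.82 − €1,426.88 = €751.94.
Break-even = €2,500.00 / €751.94 = 3.32 → 4 months.

4 months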